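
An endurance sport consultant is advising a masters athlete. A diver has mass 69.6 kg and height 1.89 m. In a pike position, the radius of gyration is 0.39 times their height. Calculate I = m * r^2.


r = 0.39 * 1.89 = 0.7371 m
I = m * r^2 = 69.6 * 0.543316 = 37.815 kg*m^2

37.815 kg*m^2


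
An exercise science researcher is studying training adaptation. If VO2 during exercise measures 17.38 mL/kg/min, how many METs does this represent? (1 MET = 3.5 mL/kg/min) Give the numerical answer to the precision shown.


METs = VO2 / 3.5 = 17.38 / 3.5 = 4.97

4.97 METs


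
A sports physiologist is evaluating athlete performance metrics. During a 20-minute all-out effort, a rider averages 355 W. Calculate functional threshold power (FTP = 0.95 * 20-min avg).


FTP = 0.95 * 355
= 337.25 W

337.25 W


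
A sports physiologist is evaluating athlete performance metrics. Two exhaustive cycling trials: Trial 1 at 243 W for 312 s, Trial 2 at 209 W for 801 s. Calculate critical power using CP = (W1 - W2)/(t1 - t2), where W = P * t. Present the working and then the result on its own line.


W1 = 243 * 312 = 75816 J
W2 = 209 * 801 = 167409 J
CP = (75816 - 167409) / (312 - 801)
= -91593 / -489
= 187.31 W

187.31 W


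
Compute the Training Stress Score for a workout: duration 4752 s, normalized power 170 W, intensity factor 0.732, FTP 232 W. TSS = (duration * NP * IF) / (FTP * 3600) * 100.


Product = 4752 * 170 * 0.732 = 591338.88
Base = 232 * 3600 = 835200
TSS = 591338.88 / 835200 * 100 = 70.8

70.8 TSS


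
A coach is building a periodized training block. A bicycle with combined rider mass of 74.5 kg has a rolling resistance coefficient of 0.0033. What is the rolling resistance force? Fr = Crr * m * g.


Fr = 0.0033 * 74.5 * 9.81
= 0.24585 * 9.81
= 2.412 N

2.412 N


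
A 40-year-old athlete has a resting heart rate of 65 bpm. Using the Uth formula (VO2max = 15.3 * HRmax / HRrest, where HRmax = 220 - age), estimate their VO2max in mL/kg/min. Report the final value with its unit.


HRmax = 220 - 40 = 180 bpm
Ratio = HRmax / HRrest = 180 / 65 = 2.7692
VO2max = 15.3 * 2.7692 = 42.37 mL/kg/min

42.37 mL/kg/min


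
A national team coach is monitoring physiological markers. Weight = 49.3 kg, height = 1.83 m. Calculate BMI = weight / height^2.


height^2 = 1.83^2 = 3.3489
BMI = 49.3 / 3.3489 = 14.72 kg/m^2

14.72 kg/m^2


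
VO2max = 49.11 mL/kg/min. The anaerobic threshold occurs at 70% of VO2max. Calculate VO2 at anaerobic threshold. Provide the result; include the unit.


AT fraction = 70 / 100 = 0.7
AT VO2 = 49.11 * 0.7
= 34.38 mL/kg/min

34.38 mL/kg/min


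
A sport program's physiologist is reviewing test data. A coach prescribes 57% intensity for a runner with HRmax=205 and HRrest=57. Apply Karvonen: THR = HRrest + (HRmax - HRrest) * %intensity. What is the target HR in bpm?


Heart rate reserve = 205 - 57 = 148
Intensity fraction = 57 / 100 = 0.57
THR = 57 + 148 * 0.57 = 141.36 bpm

141.36 bpm


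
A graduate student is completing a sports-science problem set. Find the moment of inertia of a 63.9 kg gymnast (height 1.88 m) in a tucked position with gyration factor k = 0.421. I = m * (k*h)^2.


Radius of gyration = 0.421 * 1.88 = 0.79148 m
I = 63.9 * 0.79148^2
= 63.9 * 0.626441
= 40.03 kg*m^2

40.03 kg*m^2


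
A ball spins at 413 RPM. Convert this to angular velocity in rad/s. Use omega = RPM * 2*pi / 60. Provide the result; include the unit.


omega = 413 * 2 * pi / 60
= 413 * 6.28318531 / 60
= 2594.956 / 60
= 43.249 rad/s

43.249 rad/s


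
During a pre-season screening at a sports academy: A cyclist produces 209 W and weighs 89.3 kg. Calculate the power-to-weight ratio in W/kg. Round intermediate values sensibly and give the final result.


P/W = power / mass
= 209 / 89.3
= 2.34 W/kg

2.34 W/kg


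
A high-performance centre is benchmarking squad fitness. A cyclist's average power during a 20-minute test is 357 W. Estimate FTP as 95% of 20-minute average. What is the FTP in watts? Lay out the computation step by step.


FTP = 20-min power * 0.95
= 357 * 0.95
= 339.15 W

339.15 W


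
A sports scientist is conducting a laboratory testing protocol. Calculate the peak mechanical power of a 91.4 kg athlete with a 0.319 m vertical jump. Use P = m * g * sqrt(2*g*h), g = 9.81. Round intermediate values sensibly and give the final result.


First, sqrt(2gh) = sqrt(2 * 9.81 * 0.319)
= sqrt(6.25878) = 2.501755 m/s
Power = 91.4 * 9.81 * 2.501755 = 2243.16 W

2243.16 W


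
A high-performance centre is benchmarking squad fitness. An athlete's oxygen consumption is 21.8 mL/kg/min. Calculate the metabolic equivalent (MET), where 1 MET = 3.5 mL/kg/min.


MET = VO2 / 3.5
= 21.8 / 3.5
= 6.23 METs

6.23 METs


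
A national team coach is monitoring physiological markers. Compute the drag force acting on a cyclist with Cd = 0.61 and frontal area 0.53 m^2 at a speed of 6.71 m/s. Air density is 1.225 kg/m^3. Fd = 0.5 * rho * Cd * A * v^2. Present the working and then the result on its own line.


Step 1: v^2 = 45.0241
Step 2: Fd = 0.5 * 1.225 * 0.61 * 0.53 * 45.0241
= 8.916 N

8.916 N


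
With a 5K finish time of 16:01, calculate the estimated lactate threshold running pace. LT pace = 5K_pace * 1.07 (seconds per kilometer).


Race duration = 961 s for 5 km
Average pace = 961 / 5 = 192.2 s/km
LT pace = 192.2 * 1.07
= 205.65 s/km

205.65 s/km


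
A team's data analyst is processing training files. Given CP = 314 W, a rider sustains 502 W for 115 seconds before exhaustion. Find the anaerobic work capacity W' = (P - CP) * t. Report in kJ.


Excess power = 502 - 314 = 188 W
Work above CP = 188 * 115 = 21620 J
W' = 21.62 kJ

21.62 kJ


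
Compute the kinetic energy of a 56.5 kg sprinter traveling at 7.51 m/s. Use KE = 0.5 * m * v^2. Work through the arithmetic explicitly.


Velocity squared = 56.4001
KE = 0.5 * 56.5 * 56.4001 = 1593.3 J

1593.3 J


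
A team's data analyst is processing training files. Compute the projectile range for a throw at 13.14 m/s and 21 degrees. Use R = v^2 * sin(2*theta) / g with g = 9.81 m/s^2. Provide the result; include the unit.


Two times the angle = 42 degrees
sin(42) = 0.669131
R = 172.6596 * 0.669131 / 9.81 = 11.777 m

11.777 m


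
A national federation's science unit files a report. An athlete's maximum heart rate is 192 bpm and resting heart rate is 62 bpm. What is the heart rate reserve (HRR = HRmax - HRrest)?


HRR = HRmax - HRrest
= 192 - 62
= 130 bpm

130 bpm


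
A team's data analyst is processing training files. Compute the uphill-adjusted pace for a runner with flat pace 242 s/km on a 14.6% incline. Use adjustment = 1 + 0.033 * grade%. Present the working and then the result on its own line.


Adjustment factor = 1 + 0.033 * 14.6 = 1.4818
Grade-adjusted pace = 242 * 1.4818 = 358.6 s/km

358.6 s/km


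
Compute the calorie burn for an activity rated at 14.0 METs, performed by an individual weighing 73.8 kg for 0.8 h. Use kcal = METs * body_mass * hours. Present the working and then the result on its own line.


Product of METs and mass = 14.0 * 73.8 = 1033.2
Total kcal = 1033.2 * 0.8 = 826.56 kcal

826.56 kcal


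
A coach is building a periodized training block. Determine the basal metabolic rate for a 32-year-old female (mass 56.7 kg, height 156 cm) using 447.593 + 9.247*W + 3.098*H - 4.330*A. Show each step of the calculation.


BMR = 447.593 + 9.247*56.7 + 3.098*156 - 4.330*32
= 1316.63 kcal/day

1316.63 kcal/day


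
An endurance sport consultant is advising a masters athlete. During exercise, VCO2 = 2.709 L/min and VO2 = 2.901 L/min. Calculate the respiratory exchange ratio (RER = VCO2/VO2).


RER = VCO2 / VO2
= 2.709 / 2.901
= 0.9338

0.9338


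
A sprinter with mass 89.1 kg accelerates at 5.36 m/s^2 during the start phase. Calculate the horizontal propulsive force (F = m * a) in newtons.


F = m * a
= 89.1 * 5.36
= 477.58 N

477.58 N


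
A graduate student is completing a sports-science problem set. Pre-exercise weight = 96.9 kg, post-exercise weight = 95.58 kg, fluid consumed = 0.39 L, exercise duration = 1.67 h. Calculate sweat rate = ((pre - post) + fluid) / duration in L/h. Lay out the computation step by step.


Weight loss = 96.9 - 95.58 = 1.32 kg (approx L)
Total sweat = 1.32 + 0.39 = 1.71 L
Sweat rate = 1.71 / 1.67 = 1.024 L/h

1.024 L/h


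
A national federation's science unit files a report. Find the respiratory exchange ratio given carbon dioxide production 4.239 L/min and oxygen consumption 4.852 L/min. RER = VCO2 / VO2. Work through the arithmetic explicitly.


VCO2 = 4.239 L/min
VO2 = 4.852 L/min
RER = 4.239 / 4.852 = 0.8737

0.8737


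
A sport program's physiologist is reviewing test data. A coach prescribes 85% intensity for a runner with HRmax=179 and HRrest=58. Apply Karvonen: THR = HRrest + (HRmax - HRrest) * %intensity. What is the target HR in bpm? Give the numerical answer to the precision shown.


Heart rate reserve = 179 - 58 = 121
Intensity fraction = 85 / 100 = 0.85
THR = 58 + 121 * 0.85 = 160.85 bpm

160.85 bpm


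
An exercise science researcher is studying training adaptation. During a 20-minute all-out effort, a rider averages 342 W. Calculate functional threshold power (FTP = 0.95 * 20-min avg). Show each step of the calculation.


FTP = 0.95 * 342
= 324.9 W

324.9 W


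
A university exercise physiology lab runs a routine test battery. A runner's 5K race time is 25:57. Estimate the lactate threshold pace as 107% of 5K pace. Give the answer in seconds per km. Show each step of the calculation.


Total race time = 25*60 + 57 = 1557 seconds
5K pace = 1557 / 5 = 311.4 sec/km
LT pace = 311.4 * 1.07 = 333.2 sec/km

333.2 s/km


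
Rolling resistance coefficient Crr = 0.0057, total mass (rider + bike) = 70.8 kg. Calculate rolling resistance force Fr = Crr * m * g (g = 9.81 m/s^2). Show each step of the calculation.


Fr = Crr * m * g
= 0.0057 * 70.8 * 9.81
= 3.959 N

3.959 N


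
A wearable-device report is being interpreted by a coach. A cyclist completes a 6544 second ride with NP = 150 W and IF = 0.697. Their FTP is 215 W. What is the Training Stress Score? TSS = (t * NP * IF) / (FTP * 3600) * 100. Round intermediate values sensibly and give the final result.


t * NP * IF = 6544 * 150 * 0.697 = 684175.2
FTP * 3600 = 774000
TSS = (684175.2 / 774000) * 100 = 88.39

88.39 TSS


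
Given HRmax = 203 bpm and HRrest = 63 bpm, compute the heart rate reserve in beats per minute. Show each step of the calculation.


Heart rate reserve = maximum HR minus resting HR
HRR = 203 - 63 = 140 bpm

140 bpm


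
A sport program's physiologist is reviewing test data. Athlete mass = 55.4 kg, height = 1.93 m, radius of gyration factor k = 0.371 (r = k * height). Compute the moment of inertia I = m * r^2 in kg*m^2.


r = k * height = 0.371 * 1.93 = 0.71603 m
r^2 = 0.71603^2 = 0.512699
I = 55.4 * 0.512699 = 28.404 kg*m^2

28.404 kg*m^2


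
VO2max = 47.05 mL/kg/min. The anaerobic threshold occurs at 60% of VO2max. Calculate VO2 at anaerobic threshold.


AT fraction = 60 / 100 = 0.6
AT VO2 = 47.05 * 0.6
= 28.23 mL/kg/min

28.23 mL/kg/min


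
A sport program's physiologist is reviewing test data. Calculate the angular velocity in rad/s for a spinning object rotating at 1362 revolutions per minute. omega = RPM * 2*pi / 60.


omega = RPM * 2*pi / 60
= 1362 * 6.28318531 / 60
= 142.628 rad/s

142.628 rad/s


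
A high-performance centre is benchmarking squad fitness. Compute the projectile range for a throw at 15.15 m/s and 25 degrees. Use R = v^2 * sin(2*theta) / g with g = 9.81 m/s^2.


Two times the angle = 50 degrees
sin(50) = 0.766044
R = 229.5225 * 0.766044 / 9.81 = 17.923 m

17.923 m


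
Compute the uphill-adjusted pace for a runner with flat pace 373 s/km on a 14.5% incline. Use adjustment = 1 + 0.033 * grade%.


Adjustment factor = 1 + 0.033 * 14.5 = 1.4785
Grade-adjusted pace = 373 * 1.4785 = 551.48 s/km

551.48 s/km


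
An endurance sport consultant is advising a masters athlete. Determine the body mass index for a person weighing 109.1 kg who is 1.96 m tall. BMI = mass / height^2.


BMI = mass / height^2
= 109.1 / 1.96^2
= 109.1 / 3.8416
= 28.4 kg/m^2

28.4 kg/m^2


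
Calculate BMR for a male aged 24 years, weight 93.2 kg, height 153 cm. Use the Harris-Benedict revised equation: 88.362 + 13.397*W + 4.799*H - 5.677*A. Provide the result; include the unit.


Substituting values:
W term = 13.397 * 93.2 = 1248.6004
H term = 4.799 * 153 = 734.247
A term = 5.677 * 24 = 136.248
BMR = 1934.96 kcal/day

1934.96 kcal/day


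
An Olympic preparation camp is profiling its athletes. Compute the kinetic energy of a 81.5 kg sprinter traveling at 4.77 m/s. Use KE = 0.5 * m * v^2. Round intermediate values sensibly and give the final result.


Velocity squared = 22.7529
KE = 0.5 * 81.5 * 22.7529 = 927.18 J

927.18 J


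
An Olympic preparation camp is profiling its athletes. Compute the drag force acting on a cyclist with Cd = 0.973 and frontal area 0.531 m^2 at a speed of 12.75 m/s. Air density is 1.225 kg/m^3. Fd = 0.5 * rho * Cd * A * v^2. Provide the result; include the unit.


Step 1: v^2 = 162.5625
Step 2: Fd = 0.5 * 1.225 * 0.973 * 0.531 * 162.5625
= 51.444 N

51.444 N


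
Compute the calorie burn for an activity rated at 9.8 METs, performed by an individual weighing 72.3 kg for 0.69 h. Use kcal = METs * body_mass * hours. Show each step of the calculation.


Product of METs and mass = 9.8 * 72.3 = 708.54
Total kcal = 708.54 * 0.69 = 488.89 kcal

488.89 kcal


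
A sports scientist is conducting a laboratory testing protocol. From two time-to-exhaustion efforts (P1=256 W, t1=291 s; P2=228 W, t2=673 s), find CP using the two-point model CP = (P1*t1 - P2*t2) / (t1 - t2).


Work in trial 1 = 74496 J
Work in trial 2 = 153444 J
Delta work = -78948 J
Delta time = -382 s
CP = -78948 / -382 = 206.67 W

206.67 W


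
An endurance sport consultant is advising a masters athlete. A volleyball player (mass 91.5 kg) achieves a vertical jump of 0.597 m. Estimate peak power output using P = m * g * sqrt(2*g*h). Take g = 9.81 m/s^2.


2 * g * h = 2 * 9.81 * 0.597 = 11.71314
sqrt(11.71314) = 3.422446 m/s
P = 91.5 * 9.81 * 3.422446 = 3072.04 W

3072.04 W


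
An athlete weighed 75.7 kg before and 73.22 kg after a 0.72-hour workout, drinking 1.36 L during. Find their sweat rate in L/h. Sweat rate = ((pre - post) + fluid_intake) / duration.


Body mass change = 2.48 kg
Total sweat loss = 2.48 + 1.36 = 3.84 L
Rate = 3.84 / 0.72 = 5.333 L/h

5.333 L/h


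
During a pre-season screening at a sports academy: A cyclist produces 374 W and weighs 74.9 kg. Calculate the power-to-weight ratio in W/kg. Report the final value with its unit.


P/W = power / mass
= 374 / 74.9
= 4.993 W/kg

4.993 W/kg


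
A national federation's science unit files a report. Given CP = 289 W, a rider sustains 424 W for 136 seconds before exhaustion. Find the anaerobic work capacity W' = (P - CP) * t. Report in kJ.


Excess power = 424 - 289 = 135 W
Work above CP = 135 * 136 = 18360 J
W' = 18.36 kJ

18.36 kJ


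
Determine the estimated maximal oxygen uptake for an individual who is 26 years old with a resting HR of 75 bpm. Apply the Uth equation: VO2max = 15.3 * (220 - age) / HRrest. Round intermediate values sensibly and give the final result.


HRmax = 220 - 26 = 194
VO2max = 15.3 * (194 / 75)
= 15.3 * 2.5867
= 39.58 mL/kg/min

39.58 mL/kg/min


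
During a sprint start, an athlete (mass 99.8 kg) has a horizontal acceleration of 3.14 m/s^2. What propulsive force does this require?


Propulsive force = mass * acceleration
= 99.8 kg * 3.14 m/s^2
= 313.37 N

313.37 N


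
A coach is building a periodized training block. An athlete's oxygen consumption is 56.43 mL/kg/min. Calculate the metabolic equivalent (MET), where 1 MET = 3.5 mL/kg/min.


MET = VO2 / 3.5
= 56.43 / 3.5
= 16.12 METs

16.12 METs


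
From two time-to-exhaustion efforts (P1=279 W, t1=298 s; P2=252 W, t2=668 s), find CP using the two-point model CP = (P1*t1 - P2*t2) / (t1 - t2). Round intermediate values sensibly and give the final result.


Work in trial 1 = 83142 J
Work in trial 2 = 168336 J
Delta work = -85194 J
Delta time = -370 s
CP = -85194 / -370 = 230.25 W

230.25 W


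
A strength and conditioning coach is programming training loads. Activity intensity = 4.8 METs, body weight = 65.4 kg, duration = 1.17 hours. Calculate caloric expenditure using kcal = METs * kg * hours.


kcal = 4.8 * 65.4 * 1.17
= 313.92 * 1.17
= 367.29 kcal

367.29 kcal


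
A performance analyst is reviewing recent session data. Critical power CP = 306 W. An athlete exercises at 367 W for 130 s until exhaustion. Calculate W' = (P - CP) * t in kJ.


P - CP = 367 - 306 = 61 W
W' = 61 * 130 = 7930 J
= 7930 / 1000 = 7.93 kJ

7.93 kJ


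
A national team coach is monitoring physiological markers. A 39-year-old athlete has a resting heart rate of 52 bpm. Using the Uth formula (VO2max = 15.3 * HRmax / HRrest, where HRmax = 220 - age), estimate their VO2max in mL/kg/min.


HRmax = 220 - 39 = 181 bpm
Ratio = HRmax / HRrest = 181 / 52 = 3.4808
VO2max = 15.3 * 3.4808 = 53.26 mL/kg/min

53.26 mL/kg/min


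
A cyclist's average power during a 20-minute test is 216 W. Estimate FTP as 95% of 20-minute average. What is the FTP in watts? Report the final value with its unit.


FTP = 20-min power * 0.95
= 216 * 0.95
= 205.2 W

205.2 W


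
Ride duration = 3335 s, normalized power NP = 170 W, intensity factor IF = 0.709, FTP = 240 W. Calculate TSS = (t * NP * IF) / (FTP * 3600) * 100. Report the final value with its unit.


Numerator = 3335 * 170 * 0.709 = 401967.55
Denominator = 240 * 3600 = 864000
TSS = 401967.55 / 864000 * 100
= 46.52

46.52 TSS


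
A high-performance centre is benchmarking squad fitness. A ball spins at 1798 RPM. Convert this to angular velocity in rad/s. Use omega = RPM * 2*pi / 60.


omega = 1798 * 2 * pi / 60
= 1798 * 6.28318531 / 60
= 11297.167 / 60
= 188.286 rad/s

188.286 rad/s


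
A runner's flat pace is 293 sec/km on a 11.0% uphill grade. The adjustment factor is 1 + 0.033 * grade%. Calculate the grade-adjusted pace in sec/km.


Factor = 1 + 0.033 * 11.0 = 1.363
Adjusted pace = 293 * 1.363
= 399.36 sec/km

399.36 s/km


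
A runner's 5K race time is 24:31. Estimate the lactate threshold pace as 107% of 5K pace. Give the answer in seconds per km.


Total race time = 24*60 + 31 = 1471 seconds
5K pace = 1471 / 5 = 294.2 sec/km
LT pace = 294.2 * 1.07 = 314.79 sec/km

314.79 s/km


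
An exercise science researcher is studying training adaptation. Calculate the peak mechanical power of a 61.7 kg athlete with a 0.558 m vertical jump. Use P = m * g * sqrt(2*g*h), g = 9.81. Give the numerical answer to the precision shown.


First, sqrt(2gh) = sqrt(2 * 9.81 * 0.558)
= sqrt(10.94796) = 3.30877 m/s
Power = 61.7 * 9.81 * 3.30877 = 2002.72 W

2002.72 W


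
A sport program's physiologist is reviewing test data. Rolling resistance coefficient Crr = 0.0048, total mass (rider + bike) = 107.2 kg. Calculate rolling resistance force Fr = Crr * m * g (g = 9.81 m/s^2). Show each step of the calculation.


Fr = Crr * m * g
= 0.0048 * 107.2 * 9.81
= 5.048 N

5.048 N


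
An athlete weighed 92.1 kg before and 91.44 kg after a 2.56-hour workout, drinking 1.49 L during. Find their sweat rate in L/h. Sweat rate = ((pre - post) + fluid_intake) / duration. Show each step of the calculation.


Body mass change = 0.66 kg
Total sweat loss = 0.66 + 1.49 = 2.15 L
Rate = 2.15 / 2.56 = 0.84 L/h

0.84 L/h


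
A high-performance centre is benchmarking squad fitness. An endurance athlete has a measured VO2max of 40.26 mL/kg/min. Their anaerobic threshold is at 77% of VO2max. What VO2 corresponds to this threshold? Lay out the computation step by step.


Anaerobic threshold VO2 = VO2max * 77%
= 40.26 * 0.77
= 31.0 mL/kg/min

31.0 mL/kg/min


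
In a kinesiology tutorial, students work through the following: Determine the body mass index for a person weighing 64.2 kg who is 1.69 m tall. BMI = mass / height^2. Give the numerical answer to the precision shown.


BMI = mass / height^2
= 64.2 / 1.69^2
= 64.2 / 2.8561
= 22.48 kg/m^2

22.48 kg/m^2


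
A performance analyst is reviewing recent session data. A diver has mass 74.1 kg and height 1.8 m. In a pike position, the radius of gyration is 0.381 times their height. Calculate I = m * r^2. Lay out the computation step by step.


r = 0.381 * 1.8 = 0.6858 m
I = m * r^2 = 74.1 * 0.470322 = 34.851 kg*m^2

34.851 kg*m^2


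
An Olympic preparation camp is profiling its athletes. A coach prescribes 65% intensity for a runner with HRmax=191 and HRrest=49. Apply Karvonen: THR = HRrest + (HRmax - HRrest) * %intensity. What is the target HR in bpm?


Heart rate reserve = 191 - 49 = 142
Intensity fraction = 65 / 100 = 0.65
THR = 49 + 142 * 0.65 = 141.3 bpm

141.3 bpm


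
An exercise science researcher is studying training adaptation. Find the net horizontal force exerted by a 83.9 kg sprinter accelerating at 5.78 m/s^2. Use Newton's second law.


Newton's second law: F = m * a
F = 83.9 * 5.78 = 484.94 N

484.94 N


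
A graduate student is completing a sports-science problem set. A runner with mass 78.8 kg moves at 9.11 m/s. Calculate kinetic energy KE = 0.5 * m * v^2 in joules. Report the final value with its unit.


v^2 = 9.11^2 = 82.9921
KE = 0.5 * 78.8 * 82.9921
= 3269.89 J

3269.89 J


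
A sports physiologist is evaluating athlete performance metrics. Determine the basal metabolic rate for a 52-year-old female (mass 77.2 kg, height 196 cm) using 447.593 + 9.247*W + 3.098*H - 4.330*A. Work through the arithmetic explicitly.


BMR = 447.593 + 9.247*77.2 + 3.098*196 - 4.330*52
= 1543.51 kcal/day

1543.51 kcal/day


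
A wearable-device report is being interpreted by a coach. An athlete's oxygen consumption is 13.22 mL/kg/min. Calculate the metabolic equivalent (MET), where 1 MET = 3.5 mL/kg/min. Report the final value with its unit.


MET = VO2 / 3.5
= 13.22 / 3.5
= 3.78 METs

3.78 METs


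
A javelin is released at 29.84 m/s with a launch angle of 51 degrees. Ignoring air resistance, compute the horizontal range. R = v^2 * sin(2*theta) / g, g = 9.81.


Launch speed squared = 890.4256
sin(2 * 51 deg) = 0.978148
Range = 890.4256 * 0.978148 / 9.81
= 88.784 m

88.784 m


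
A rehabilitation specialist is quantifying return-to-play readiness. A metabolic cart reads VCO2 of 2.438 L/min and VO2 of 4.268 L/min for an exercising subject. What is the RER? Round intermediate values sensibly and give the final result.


RER = VCO2 / VO2 = 2.438 / 4.268 = 0.5712

0.5712


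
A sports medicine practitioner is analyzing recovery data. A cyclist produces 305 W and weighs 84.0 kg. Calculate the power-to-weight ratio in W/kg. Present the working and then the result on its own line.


P/W = power / mass
= 305 / 84.0
= 3.631 W/kg

3.631 W/kg


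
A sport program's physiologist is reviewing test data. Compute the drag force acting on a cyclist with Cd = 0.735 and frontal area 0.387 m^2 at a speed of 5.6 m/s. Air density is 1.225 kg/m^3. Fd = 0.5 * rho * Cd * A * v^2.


Step 1: v^2 = 31.36
Step 2: Fd = 0.5 * 1.225 * 0.735 * 0.387 * 31.36
= 5.464 N

5.464 N


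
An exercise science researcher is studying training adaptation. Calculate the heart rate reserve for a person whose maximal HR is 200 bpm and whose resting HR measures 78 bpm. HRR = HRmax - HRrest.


HRmax = 200 bpm
HRrest = 78 bpm
HRR = 200 - 78 = 122 bpm

122 bpm


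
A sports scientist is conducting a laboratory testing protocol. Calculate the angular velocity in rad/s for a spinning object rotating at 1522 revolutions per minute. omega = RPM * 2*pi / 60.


omega = RPM * 2*pi / 60
= 1522 * 6.28318531 / 60
= 159.383 rad/s

159.383 rad/s


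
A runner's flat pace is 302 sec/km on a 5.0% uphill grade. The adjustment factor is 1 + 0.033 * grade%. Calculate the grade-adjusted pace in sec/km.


Factor = 1 + 0.033 * 5.0 = 1.165
Adjusted pace = 302 * 1.165
= 351.83 sec/km

351.83 s/km


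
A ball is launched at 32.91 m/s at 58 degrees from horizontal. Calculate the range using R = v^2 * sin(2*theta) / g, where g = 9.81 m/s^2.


sin(2 * 58) = sin(116) = 0.898794
v^2 = 32.91^2 = 1083.0681
R = 1083.0681 * 0.898794 / 9.81
= 99.231 m

99.231 m


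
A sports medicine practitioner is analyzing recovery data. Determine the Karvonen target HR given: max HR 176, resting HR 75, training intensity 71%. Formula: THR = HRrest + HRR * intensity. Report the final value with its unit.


HRR = HRmax - HRrest = 176 - 75 = 101
THR = 75 + 101 * 0.71
= 146.71 bpm

146.71 bpm


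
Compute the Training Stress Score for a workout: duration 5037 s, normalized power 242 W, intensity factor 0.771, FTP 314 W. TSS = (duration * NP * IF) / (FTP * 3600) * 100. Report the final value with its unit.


Product = 5037 * 242 * 0.771 = 939813.534
Base = 314 * 3600 = 1130400
TSS = 939813.534 / 1130400 * 100 = 83.14

83.14 TSS


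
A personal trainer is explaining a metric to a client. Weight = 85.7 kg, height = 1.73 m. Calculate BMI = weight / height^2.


height^2 = 1.73^2 = 2.9929
BMI = 85.7 / 2.9929 = 28.63 kg/m^2

28.63 kg/m^2


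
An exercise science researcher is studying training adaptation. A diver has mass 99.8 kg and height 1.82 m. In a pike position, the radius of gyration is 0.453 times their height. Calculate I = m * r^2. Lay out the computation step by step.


r = 0.453 * 1.82 = 0.82446 m
I = m * r^2 = 99.8 * 0.679734 = 67.837 kg*m^2

67.837 kg*m^2


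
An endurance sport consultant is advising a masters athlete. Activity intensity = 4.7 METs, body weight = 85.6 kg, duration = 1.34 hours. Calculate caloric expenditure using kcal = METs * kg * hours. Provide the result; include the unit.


kcal = 4.7 * 85.6 * 1.34
= 402.32 * 1.34
= 539.11 kcal

539.11 kcal


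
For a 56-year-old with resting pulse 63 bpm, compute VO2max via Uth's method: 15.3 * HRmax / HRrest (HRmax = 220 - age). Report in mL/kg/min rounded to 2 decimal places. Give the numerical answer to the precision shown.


Step 1: HRmax = 220 - 56 = 164 bpm
Step 2: Ratio = 164 / 63 = 2.6032
Step 3: VO2max = 15.3 * 2.6032 = 39.83 mL/kg/min

39.83 mL/kg/min


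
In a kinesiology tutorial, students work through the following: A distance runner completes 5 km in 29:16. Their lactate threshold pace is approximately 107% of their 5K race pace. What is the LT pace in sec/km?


Convert to seconds: 29 min 16 s = 1756 s
Pace per km = 1756 / 5 = 351.2 s/km
LT pace = 351.2 * 1.07 = 375.78 s/km

375.78 s/km


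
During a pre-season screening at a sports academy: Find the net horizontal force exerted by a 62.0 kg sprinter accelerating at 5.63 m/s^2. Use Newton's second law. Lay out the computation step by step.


Newton's second law: F = m * a
F = 62.0 * 5.63 = 349.06 N

349.06 N


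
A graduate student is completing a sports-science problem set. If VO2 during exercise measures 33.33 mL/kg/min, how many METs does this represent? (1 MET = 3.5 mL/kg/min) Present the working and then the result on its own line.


METs = VO2 / 3.5 = 33.33 / 3.5 = 9.52

9.52 METs


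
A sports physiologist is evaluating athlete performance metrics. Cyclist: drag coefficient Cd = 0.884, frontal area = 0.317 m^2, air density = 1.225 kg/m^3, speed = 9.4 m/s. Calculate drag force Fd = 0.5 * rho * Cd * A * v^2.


v^2 = 9.4^2 = 88.36
Fd = 0.5 * 1.225 * 0.884 * 0.317 * 88.36
= 15.166 N

15.166 N


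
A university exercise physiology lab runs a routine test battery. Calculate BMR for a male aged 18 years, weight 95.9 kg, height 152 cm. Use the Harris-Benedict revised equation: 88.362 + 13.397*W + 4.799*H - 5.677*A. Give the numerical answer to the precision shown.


Substituting values:
W term = 13.397 * 95.9 = 1284.7723
H term = 4.799 * 152 = 729.448
A term = 5.677 * 18 = 102.186
BMR = 2000.4 kcal/day

2000.4 kcal/day


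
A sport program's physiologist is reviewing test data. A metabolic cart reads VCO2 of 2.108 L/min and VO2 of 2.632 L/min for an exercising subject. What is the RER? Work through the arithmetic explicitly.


RER = VCO2 / VO2 = 2.108 / 2.632 = 0.8009

0.8009


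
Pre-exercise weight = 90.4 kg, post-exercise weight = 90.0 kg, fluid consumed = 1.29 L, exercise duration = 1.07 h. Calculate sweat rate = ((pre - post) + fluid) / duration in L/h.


Weight loss = 90.4 - 90.0 = 0.4 kg (approx L)
Total sweat = 0.4 + 1.29 = 1.69 L
Sweat rate = 1.69 / 1.07 = 1.579 L/h

1.579 L/h


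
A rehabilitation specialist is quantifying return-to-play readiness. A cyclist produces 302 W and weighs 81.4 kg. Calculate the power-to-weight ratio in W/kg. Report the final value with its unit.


P/W = power / mass
= 302 / 81.4
= 3.71 W/kg

3.71 W/kg


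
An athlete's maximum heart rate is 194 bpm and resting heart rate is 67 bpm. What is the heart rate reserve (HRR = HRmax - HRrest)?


HRR = HRmax - HRrest
= 194 - 67
= 127 bpm

127 bpm


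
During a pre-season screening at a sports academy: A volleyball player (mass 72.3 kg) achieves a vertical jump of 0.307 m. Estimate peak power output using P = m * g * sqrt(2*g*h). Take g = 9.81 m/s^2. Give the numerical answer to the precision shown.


2 * g * h = 2 * 9.81 * 0.307 = 6.02334
sqrt(6.02334) = 2.454249 m/s
P = 72.3 * 9.81 * 2.454249 = 1740.71 W

1740.71 W


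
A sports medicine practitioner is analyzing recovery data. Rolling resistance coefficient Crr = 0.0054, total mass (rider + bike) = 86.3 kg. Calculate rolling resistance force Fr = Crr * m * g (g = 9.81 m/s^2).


Fr = Crr * m * g
= 0.0054 * 86.3 * 9.81
= 4.572 N

4.572 N


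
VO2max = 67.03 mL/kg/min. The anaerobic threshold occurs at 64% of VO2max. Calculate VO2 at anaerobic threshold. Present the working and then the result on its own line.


AT fraction = 64 / 100 = 0.64
AT VO2 = 67.03 * 0.64
= 42.9 mL/kg/min

42.9 mL/kg/min


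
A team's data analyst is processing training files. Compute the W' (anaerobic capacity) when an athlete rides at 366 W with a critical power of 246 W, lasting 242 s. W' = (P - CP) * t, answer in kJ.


Above-CP power = 120 W
Duration = 242 s
W' = 120 * 242 = 29040 J
Convert: 29040 / 1000 = 29.04 kJ

29.04 kJ


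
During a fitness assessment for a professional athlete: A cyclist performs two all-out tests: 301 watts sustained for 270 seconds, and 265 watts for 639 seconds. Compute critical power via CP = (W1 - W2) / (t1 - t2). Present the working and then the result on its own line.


W1 = P1 * t1 = 301 * 270 = 81270 J
W2 = P2 * t2 = 265 * 639 = 169335 J
CP = (81270 - 169335) / (270 - 639)
= 238.66 W

238.66 W


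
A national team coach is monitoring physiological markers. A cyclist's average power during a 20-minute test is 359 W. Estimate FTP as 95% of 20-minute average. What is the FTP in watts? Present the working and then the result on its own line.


FTP = 20-min power * 0.95
= 359 * 0.95
= 341.05 W

341.05 W


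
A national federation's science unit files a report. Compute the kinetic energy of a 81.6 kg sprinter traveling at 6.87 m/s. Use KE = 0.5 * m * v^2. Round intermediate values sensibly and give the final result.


Velocity squared = 47.1969
KE = 0.5 * 81.6 * 47.1969 = 1925.63 J

1925.63 J


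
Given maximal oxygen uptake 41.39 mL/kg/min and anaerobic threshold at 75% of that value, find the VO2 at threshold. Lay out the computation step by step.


Percentage as decimal = 0.75
VO2 at AT = 41.39 * 0.75 = 31.04 mL/kg/min

31.04 mL/kg/min


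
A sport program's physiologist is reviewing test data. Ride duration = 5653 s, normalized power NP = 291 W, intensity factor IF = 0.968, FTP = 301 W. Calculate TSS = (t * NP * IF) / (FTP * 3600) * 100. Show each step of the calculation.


Numerator = 5653 * 291 * 0.968 = 1592382.264
Denominator = 301 * 3600 = 1083600
TSS = 1592382.264 / 1083600 * 100
= 146.95

146.95 TSS


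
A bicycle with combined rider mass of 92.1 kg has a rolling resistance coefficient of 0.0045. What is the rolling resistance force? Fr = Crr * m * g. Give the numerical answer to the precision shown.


Fr = 0.0045 * 92.1 * 9.81
= 0.41445 * 9.81
= 4.066 N

4.066 N


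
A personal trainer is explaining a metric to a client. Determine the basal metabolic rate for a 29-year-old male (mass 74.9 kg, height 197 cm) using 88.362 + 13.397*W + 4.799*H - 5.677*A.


BMR = 88.362 + 13.397*74.9 + 4.799*197 - 5.677*29
= 1872.57 kcal/day

1872.57 kcal/day


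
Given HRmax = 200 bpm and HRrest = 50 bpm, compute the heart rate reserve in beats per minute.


Heart rate reserve = maximum HR minus resting HR
HRR = 200 - 50 = 150 bpm

150 bpm


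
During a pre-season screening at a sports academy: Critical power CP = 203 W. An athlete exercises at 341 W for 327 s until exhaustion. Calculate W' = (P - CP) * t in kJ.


P - CP = 341 - 203 = 138 W
W' = 138 * 327 = 45126 J
= 45126 / 1000 = 45.126 kJ

45.126 kJ


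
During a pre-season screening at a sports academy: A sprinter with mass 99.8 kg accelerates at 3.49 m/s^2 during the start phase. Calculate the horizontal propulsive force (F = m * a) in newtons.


F = m * a
= 99.8 * 3.49
= 348.3 N

348.3 N


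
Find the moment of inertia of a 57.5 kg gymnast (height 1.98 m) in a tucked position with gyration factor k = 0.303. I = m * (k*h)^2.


Radius of gyration = 0.303 * 1.98 = 0.59994 m
I = 57.5 * 0.59994^2
= 57.5 * 0.359928
= 20.696 kg*m^2

20.696 kg*m^2


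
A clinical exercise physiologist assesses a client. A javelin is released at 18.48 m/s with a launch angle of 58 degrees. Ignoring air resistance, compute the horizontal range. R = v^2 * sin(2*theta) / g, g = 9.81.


Launch speed squared = 341.5104
sin(2 * 58 deg) = 0.898794
Range = 341.5104 * 0.898794 / 9.81
= 31.289 m

31.289 m


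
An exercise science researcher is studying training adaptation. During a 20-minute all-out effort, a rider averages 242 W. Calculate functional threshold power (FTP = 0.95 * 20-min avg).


FTP = 0.95 * 242
= 229.9 W

229.9 W


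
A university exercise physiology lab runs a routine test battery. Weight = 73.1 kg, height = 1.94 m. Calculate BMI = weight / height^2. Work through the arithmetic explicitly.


height^2 = 1.94^2 = 3.7636
BMI = 73.1 / 3.7636 = 19.42 kg/m^2

19.42 kg/m^2


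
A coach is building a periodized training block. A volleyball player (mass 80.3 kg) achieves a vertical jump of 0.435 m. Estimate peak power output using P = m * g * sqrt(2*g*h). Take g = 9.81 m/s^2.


2 * g * h = 2 * 9.81 * 0.435 = 8.5347
sqrt(8.5347) = 2.921421 m/s
P = 80.3 * 9.81 * 2.921421 = 2301.33 W

2301.33 W


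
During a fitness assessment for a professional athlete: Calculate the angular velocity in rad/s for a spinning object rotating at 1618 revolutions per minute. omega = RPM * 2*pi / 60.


omega = RPM * 2*pi / 60
= 1618 * 6.28318531 / 60
= 169.437 rad/s

169.437 rad/s


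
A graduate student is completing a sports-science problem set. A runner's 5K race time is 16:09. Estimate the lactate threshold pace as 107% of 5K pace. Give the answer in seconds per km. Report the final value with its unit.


Total race time = 16*60 + 9 = 969 seconds
5K pace = 969 / 5 = 193.8 sec/km
LT pace = 193.8 * 1.07 = 207.37 sec/km

207.37 s/km


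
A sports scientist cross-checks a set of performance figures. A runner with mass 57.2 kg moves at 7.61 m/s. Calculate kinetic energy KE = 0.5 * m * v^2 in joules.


v^2 = 7.61^2 = 57.9121
KE = 0.5 * 57.2 * 57.9121
= 1656.29 J

1656.29 J


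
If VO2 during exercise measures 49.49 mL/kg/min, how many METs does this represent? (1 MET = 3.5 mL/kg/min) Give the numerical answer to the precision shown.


METs = VO2 / 3.5 = 49.49 / 3.5 = 14.14

14.14 METs


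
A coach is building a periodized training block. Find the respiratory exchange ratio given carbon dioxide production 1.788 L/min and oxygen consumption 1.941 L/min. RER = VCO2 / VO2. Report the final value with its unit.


VCO2 = 1.788 L/min
VO2 = 1.941 L/min
RER = 1.788 / 1.941 = 0.9212

0.9212


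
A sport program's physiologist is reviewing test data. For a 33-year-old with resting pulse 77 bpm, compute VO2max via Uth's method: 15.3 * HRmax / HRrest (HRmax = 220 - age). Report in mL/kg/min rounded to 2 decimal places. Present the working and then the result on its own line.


Step 1: HRmax = 220 - 33 = 187 bpm
Step 2: Ratio = 187 / 77 = 2.4286
Step 3: VO2max = 15.3 * 2.4286 = 37.16 mL/kg/min

37.16 mL/kg/min


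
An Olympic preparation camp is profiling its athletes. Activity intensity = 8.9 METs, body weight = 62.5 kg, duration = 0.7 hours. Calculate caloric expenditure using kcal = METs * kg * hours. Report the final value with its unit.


kcal = 8.9 * 62.5 * 0.7
= 556.25 * 0.7
= 389.38 kcal

389.38 kcal


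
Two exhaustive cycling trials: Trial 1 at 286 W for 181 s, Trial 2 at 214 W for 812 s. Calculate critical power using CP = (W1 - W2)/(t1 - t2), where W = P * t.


W1 = 286 * 181 = 51766 J
W2 = 214 * 812 = 173768 J
CP = (51766 - 173768) / (181 - 812)
= -122002 / -631
= 193.35 W

193.35 W


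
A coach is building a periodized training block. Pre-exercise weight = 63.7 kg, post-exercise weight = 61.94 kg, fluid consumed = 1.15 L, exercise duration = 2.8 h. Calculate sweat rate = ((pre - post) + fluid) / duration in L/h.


Weight loss = 63.7 - 61.94 = 1.76 kg (approx L)
Total sweat = 1.76 + 1.15 = 2.91 L
Sweat rate = 2.91 / 2.8 = 1.039 L/h

1.039 L/h


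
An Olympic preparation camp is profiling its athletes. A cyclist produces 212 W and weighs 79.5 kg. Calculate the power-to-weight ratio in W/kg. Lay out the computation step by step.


P/W = power / mass
= 212 / 79.5
= 2.667 W/kg

2.667 W/kg


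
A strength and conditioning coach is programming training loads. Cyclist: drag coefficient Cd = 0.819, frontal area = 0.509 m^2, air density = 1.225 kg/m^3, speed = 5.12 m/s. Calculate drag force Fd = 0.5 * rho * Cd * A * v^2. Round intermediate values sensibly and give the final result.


v^2 = 5.12^2 = 26.2144
Fd = 0.5 * 1.225 * 0.819 * 0.509 * 26.2144
= 6.693 N

6.693 N


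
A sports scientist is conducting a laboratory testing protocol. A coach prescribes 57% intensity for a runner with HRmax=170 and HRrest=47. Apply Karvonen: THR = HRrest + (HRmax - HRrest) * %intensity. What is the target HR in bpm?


Heart rate reserve = 170 - 47 = 123
Intensity fraction = 57 / 100 = 0.57
THR = 47 + 123 * 0.57 = 117.11 bpm

117.11 bpm


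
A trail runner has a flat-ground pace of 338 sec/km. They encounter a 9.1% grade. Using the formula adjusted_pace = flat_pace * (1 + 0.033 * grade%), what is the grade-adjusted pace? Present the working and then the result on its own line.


Grade factor = 1 + 0.033 * 9.1 = 1.3003
Adjusted = 338 * 1.3003 = 439.5 sec/km

439.5 s/km


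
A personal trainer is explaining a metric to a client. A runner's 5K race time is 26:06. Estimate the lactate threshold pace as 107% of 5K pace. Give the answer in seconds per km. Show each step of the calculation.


Total race time = 26*60 + 6 = 1566 seconds
5K pace = 1566 / 5 = 313.2 sec/km
LT pace = 313.2 * 1.07 = 335.12 sec/km

335.12 s/km


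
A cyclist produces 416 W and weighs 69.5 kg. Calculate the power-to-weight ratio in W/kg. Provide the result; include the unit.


P/W = power / mass
= 416 / 69.5
= 5.986 W/kg

5.986 W/kg


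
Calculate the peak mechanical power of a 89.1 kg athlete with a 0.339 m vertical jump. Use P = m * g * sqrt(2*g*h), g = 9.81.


First, sqrt(2gh) = sqrt(2 * 9.81 * 0.339)
= sqrt(6.65118) = 2.578988 m/s
Power = 89.1 * 9.81 * 2.578988 = 2254.22 W

2254.22 W


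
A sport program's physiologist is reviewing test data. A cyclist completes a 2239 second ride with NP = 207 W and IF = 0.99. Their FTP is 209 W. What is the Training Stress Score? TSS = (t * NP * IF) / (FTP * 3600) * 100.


t * NP * IF = 2239 * 207 * 0.99 = 458838.27
FTP * 3600 = 752400
TSS = (458838.27 / 752400) * 100 = 60.98

60.98 TSS
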